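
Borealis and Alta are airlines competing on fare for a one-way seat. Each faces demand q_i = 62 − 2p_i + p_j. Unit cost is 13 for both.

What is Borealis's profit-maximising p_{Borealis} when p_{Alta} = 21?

27.25

Borealis's profit: π = (p_{Borealis} − 13)(62 − 2p_{Borealis} + p_{Alta}).
∂π/∂p_{Borealis} = 88 − 4p_{Borealis} + p_{Alta} = 0 ⇒ p_{Borealis} = 22 + 0.25p_{Alta}.
At p_{Alta} = 21: p_{Borealis} = 22 + 0.25·21 = 27.25.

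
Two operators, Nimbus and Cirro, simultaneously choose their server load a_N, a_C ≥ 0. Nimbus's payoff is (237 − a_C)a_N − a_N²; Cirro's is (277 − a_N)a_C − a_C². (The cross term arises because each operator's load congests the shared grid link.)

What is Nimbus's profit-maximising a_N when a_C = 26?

Expanding Nimbus's payoff: 237a_N − a_Ca_N − a_N².
∂π/∂a_N = 237 − a_C − 2a_N = 0, so a_N = 118.5 − 0.5a_C.
At a_C = 26: a_N = 118.5 − 0.5·26 = 105.5.

105.5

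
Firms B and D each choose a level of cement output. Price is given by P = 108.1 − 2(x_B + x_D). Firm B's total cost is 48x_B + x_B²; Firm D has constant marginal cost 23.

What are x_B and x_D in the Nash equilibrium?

Firm B's profit: π = x_B(108.1 − 2(x_B + x_D)) − 48x_B − x_B².
∂π/∂x_B = 60.1 − 6x_B − 2x_D = 0, so x_B = 601/60 − (1/3)x_D.
For D: ∂π/∂x_D = 85.1 − 4x_D − 2x_B = 0 ⇒ x_D = 21.275 − 0.5x_B.
Solving the two reaction functions simultaneously: (1 − (−1/3)(−0.5))x_B = 601/60 − (1/3)·21.275, so (5/6)x_B = 2.925 and x_B = 3.51.
Then x_D = 21.275 − 0.5·3.51 = 19.52.

3.51, 19.52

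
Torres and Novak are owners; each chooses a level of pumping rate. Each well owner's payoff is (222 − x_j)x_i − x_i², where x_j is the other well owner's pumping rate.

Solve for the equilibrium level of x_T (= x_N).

Torres's payoff is (222 − x_N)x_T − x_T².
∂π/∂x_T = 222 − x_N − 2x_T = 0, so x_T = 111 − 0.5x_N.
The game is symmetric, so in equilibrium x_N = x_T: the reaction function gives 1.5x_T = 111, hence x_T = 74.

74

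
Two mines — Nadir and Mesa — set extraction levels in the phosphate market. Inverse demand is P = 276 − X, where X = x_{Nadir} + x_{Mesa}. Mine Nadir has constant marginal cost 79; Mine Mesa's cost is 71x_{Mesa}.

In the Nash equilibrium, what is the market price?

142

Mine Nadir's profit: π = x_{Nadir}(276 − (x_{Nadir} + x_{Mesa})) − 79x_{Nadir}.
∂π/∂x_{Nadir} = 197 − 2x_{Nadir} − x_{Mesa} = 0, so x_{Nadir} = 98.5 − 0.5x_{Mesa}.
By the same steps for Mesa: x_{Mesa} = 102.5 − 0.5x_{Nadir}.
Solving the two reaction functions simultaneously: (1 − (−0.5)(−0.5))x_{Nadir} = 98.5 − 0.5·102.5, so 0.75x_{Nadir} = 47.25 and x_{Nadir} = 63.
Then x_{Mesa} = 102.5 − 0.5·63 = 71.
Equilibrium price: P = 276 − 134 = 142.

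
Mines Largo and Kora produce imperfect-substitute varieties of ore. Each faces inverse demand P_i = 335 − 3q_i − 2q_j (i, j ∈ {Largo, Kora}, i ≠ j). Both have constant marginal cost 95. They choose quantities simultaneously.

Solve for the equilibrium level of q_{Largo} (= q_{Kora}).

30

Mine Largo's profit: π = q_{Largo}(335 − 3q_{Largo} − 2q_{Kora}) − 95q_{Largo}.
∂π/∂q_{Largo} = 240 − 6q_{Largo} − 2q_{Kora} = 0 ⇒ q_{Largo} = 40 − (1/3)q_{Kora}.
The game is symmetric, so in equilibrium q_{Kora} = q_{Largo}: the reaction function gives (4/3)q_{Largo} = 40, hence q_{Largo} = 30.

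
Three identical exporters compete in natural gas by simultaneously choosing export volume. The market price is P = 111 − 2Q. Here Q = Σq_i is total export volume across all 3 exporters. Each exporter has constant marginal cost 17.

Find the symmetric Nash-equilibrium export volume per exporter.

11.75

A representative exporter's profit is π_i = q_i(111 − 2Q) − 17q_i, with Q = q_i + Σ_{j≠i} q_j.
First-order condition: 94 − 4q_i − 2Σ_{j≠i} q_j = 0.
With identical exporters, set every q_j = q: then 94 − 4q − 4q = 0, i.e. q = 94/8 = 11.75.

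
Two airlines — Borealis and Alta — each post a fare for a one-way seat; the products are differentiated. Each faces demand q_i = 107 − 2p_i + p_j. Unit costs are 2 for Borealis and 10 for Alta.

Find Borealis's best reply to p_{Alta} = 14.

31.25

Borealis's profit: π = (p_{Borealis} − 2)(107 − 2p_{Borealis} + p_{Alta}).
∂π/∂p_{Borealis} = 111 − 4p_{Borealis} + p_{Alta} = 0 ⇒ p_{Borealis} = 27.75 + 0.25p_{Alta}.
At p_{Alta} = 14: p_{Borealis} = 27.75 + 0.25·14 = 31.25.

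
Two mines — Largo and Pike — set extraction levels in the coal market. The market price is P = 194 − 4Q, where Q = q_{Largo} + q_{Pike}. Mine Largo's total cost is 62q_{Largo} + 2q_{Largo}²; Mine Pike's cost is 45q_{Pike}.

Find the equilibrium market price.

Mine Largo's profit: π = q_{Largo}(194 − 4(q_{Largo} + q_{Pike})) − 62q_{Largo} − 2q_{Largo}².
∂π/∂q_{Largo} = 132 − 12q_{Largo} − 4q_{Pike} = 0, so q_{Largo} = 11 − (1/3)q_{Pike}.
For Pike: ∂π/∂q_{Pike} = 149 − 8q_{Pike} − 4q_{Largo} = 0 ⇒ q_{Pike} = 18.625 − 0.5q_{Largo}.
Solving the two reaction functions simultaneously: (1 − (−1/3)(−0.5))q_{Largo} = 11 − (1/3)·18.625, so (5/6)q_{Largo} = 115/24 and q_{Largo} = 5.75.
Then q_{Pike} = 18.625 − 0.5·5.75 = 15.75.
Equilibrium price: P = 194 − 4·21.5 = 108.

108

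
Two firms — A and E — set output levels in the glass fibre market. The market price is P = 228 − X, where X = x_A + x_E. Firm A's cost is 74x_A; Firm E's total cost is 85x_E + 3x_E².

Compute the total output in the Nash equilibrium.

Firm A's profit: π = x_A(228 − (x_A + x_E)) − 74x_A.
∂π/∂x_A = 154 − 2x_A − x_E = 0, so x_A = 77 − 0.5x_E.
For E: ∂π/∂x_E = 143 − 8x_E − x_A = 0 ⇒ x_E = 17.875 − 0.125x_A.
Plugging x_E into A's best response: x_A = 77 − 0.5(17.875 − 0.125x_A) ⇒ 0.9375x_A = 68.0625, so x_A = 72.6.
Then x_E = 17.875 − 0.125·72.6 = 8.8.
Total output: 72.6 + 8.8 = 81.4.

81.4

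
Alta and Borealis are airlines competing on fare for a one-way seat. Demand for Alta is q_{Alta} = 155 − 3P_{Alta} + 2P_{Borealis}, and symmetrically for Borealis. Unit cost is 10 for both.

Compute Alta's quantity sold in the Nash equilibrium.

Alta's profit: π = (P_{Alta} − 10)(155 − 3P_{Alta} + 2P_{Borealis}).
∂π/∂P_{Alta} = 185 − 6P_{Alta} + 2P_{Borealis} = 0 ⇒ P_{Alta} = 185/6 + (1/3)P_{Borealis}.
The game is symmetric, so in equilibrium P_{Borealis} = P_{Alta}: the reaction function gives (2/3)P_{Alta} = 185/6, hence P_{Alta} = 46.25.
q_{Alta} = 155 − 3·46.25 + 2·46.25 = 108.75.

108.75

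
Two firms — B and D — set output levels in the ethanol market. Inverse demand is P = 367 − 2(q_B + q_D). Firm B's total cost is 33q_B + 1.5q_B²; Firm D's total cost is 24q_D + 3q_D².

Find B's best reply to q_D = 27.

Firm B's profit: π = q_B(367 − 2(q_B + q_D)) − 33q_B − 1.5q_B².
∂π/∂q_B = 334 − 7q_B − 2q_D = 0, so q_B = 334/7 − (2/7)q_D.
At q_D = 27: q_B = 334/7 − (2/7)·27 = 40.

40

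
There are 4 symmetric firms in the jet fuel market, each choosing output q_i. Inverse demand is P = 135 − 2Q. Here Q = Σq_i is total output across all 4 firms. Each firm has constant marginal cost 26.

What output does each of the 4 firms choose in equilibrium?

A representative firm's profit is π_i = q_i(135 − 2Q) − 26q_i, with Q = q_i + Σ_{j≠i} q_j.
First-order condition: 109 − 4q_i − 2Σ_{j≠i} q_j = 0.
With identical firms, set every q_j = q: then 109 − 4q − 6q = 0, i.e. q = 109/10 = 10.9.

10.9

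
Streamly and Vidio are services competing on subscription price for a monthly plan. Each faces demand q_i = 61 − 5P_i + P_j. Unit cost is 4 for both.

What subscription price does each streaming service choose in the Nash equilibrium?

9

Streamly's profit: π = (P_{Streamly} − 4)(61 − 5P_{Streamly} + P_{Vidio}).
∂π/∂P_{Streamly} = 81 − 10P_{Streamly} + P_{Vidio} = 0 ⇒ P_{Streamly} = 8.1 + 0.1P_{Vidio}.
The game is symmetric, so in equilibrium P_{Vidio} = P_{Streamly}: the reaction function gives 0.9P_{Streamly} = 8.1, hence P_{Streamly} = 9.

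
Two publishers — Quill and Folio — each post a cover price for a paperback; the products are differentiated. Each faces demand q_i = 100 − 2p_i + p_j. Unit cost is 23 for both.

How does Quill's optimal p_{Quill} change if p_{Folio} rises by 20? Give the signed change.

Quill's profit: π = (p_{Quill} − 23)(100 − 2p_{Quill} + p_{Folio}).
∂π/∂p_{Quill} = 146 − 4p_{Quill} + p_{Folio} = 0 ⇒ p_{Quill} = 36.5 + 0.25p_{Folio}.
The reaction-function slope is 0.25, so a 20-unit rise in p_{Folio} moves p_{Quill} by 0.25 × 20 = 5. Quill's best response rises — the actions are strategic complements.

5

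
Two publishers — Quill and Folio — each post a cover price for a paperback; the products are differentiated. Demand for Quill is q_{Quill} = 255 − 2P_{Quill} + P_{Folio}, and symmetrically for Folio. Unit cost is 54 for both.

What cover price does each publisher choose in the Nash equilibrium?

Quill's profit: π = (P_{Quill} − 54)(255 − 2P_{Quill} + P_{Folio}).
∂π/∂P_{Quill} = 363 − 4P_{Quill} + P_{Folio} = 0 ⇒ P_{Quill} = 90.75 + 0.25P_{Folio}.
Setting P_{Quill} = P_{Folio} in the reaction function: P_{Quill} = 90.75 + 0.25P_{Quill}, so P_{Quill} = 90.75 / 0.75 = 121.

121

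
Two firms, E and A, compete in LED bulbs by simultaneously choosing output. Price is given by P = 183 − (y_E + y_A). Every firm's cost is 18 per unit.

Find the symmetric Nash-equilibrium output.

55

Firm E's profit: π = y_E(183 − (y_E + y_A)) − 18y_E.
∂π/∂y_E = 165 − 2y_E − y_A = 0, so y_E = 82.5 − 0.5y_A.
By symmetry y_A = y_E; substituting into the reaction function, 1.5y_E = 82.5 and y_E = 55.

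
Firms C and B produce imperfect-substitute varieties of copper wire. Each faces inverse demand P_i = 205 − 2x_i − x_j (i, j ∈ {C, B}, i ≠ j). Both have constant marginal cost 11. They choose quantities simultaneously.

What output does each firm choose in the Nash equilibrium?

38.8

Firm C's profit: π = x_C(205 − 2x_C − x_B) − 11x_C.
∂π/∂x_C = 194 − 4x_C − x_B = 0 ⇒ x_C = 48.5 − 0.25x_B.
The game is symmetric, so in equilibrium x_B = x_C: the reaction function gives 1.25x_C = 48.5, hence x_C = 38.8.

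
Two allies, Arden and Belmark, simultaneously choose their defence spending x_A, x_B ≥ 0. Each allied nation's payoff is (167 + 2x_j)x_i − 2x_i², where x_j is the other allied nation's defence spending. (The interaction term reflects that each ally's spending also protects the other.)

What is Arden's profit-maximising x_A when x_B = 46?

64.75

Arden's payoff is (167 + 2x_B)x_A − 2x_A².
∂π/∂x_A = 167 + 2x_B − 4x_A = 0, so x_A = 41.75 + 0.5x_B.
At x_B = 46: x_A = 41.75 + 0.5·46 = 64.75.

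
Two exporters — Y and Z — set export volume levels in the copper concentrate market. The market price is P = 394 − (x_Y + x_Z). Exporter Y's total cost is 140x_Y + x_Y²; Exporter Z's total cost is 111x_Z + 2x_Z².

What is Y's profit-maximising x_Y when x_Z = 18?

59

Exporter Y's profit: π = x_Y(394 − (x_Y + x_Z)) − 140x_Y − x_Y².
∂π/∂x_Y = 254 − 4x_Y − x_Z = 0, so x_Y = 63.5 − 0.25x_Z.
At x_Z = 18: x_Y = 63.5 − 0.25·18 = 59.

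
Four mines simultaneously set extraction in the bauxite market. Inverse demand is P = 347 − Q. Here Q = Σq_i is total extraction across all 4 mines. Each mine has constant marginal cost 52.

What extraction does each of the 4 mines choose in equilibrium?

59

A representative mine's profit is π_i = q_i(347 − Q) − 52q_i, with Q = q_i + Σ_{j≠i} q_j.
First-order condition: 295 − 2q_i − Σ_{j≠i} q_j = 0.
With identical mines, set every q_j = q: then 295 − 2q − 3q = 0, i.e. q = 295/5 = 59.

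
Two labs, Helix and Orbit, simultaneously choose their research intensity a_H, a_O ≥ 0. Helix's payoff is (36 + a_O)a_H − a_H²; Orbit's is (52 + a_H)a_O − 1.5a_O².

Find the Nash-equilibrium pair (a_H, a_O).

Expanding Helix's payoff: 36a_H + a_Oa_H − a_H².
∂π/∂a_H = 36 + a_O − 2a_H = 0, so a_H = 18 + 0.5a_O.
Likewise for Orbit: a_O = 52/3 + (1/3)a_H.
Substituting the second reaction function into the first: a_H = 18 + 0.5(52/3 + (1/3)a_H), which gives (5/6)a_H = 80/3 ⇒ a_H = 32.
Then a_O = 52/3 + (1/3)·32 = 28.

32, 28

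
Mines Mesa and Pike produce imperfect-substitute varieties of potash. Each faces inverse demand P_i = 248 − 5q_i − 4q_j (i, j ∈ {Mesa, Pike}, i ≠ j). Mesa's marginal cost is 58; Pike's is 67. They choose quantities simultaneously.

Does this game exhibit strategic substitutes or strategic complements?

Mine Mesa's profit: π = q_{Mesa}(248 − 5q_{Mesa} − 4q_{Pike}) − 58q_{Mesa}.
∂π/∂q_{Mesa} = 190 − 10q_{Mesa} − 4q_{Pike} = 0 ⇒ q_{Mesa} = 19 − 0.4q_{Pike}.
The best-response slope dq_{Mesa}/dq_{Pike} = −0.4 < 0: the reaction function is downward-sloping, so the choices are strategic substitutes.

strategic substitutes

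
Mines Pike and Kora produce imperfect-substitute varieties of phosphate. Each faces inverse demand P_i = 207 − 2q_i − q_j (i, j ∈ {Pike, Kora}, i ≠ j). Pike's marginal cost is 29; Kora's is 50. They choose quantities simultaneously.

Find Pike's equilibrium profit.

2738

Mine Pike's profit: π = q_{Pike}(207 − 2q_{Pike} − q_{Kora}) − 29q_{Pike}.
∂π/∂q_{Pike} = 178 − 4q_{Pike} − q_{Kora} = 0 ⇒ q_{Pike} = 44.5 − 0.25q_{Kora}.
Similarly q_{Kora} = 39.25 − 0.25q_{Pike}.
Solving the two reaction functions simultaneously: (1 − (−0.25)(−0.25))q_{Pike} = 44.5 − 0.25·39.25, so 0.9375q_{Pike} = 34.6875 and q_{Pike} = 37.
Then q_{Kora} = 39.25 − 0.25·37 = 30.
P_{Pike} = 207 − 2·37 − 30 = 103.
Profit = (103 − 29)·37 = 2738.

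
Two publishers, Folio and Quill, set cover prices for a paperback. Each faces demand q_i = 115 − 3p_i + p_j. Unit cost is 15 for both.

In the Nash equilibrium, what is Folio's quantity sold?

51

Folio's profit: π = (p_{Folio} − 15)(115 − 3p_{Folio} + p_{Quill}).
∂π/∂p_{Folio} = 160 − 6p_{Folio} + p_{Quill} = 0 ⇒ p_{Folio} = 80/3 + (1/6)p_{Quill}.
By symmetry p_{Quill} = p_{Folio}; substituting into the reaction function, (5/6)p_{Folio} = 80/3 and p_{Folio} = 32.
q_{Folio} = 115 − 3·32 + 32 = 51.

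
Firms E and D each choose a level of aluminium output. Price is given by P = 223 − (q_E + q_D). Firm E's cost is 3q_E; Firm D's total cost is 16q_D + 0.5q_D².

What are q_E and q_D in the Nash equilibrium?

Firm E's profit: π = q_E(223 − (q_E + q_D)) − 3q_E.
∂π/∂q_E = 220 − 2q_E − q_D = 0, so q_E = 110 − 0.5q_D.
For D: ∂π/∂q_D = 207 − 3q_D − q_E = 0 ⇒ q_D = 69 − (1/3)q_E.
Solving the two reaction functions simultaneously: (1 − (−0.5)(−1/3))q_E = 110 − 0.5·69, so (5/6)q_E = 75.5 and q_E = 90.6.
Then q_D = 69 − (1/3)·90.6 = 38.8.

90.6, 38.8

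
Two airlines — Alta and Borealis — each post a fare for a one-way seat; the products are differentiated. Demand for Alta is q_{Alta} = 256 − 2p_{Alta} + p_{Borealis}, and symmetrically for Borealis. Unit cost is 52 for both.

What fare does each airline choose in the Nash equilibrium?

Alta's profit: π = (p_{Alta} − 52)(256 − 2p_{Alta} + p_{Borealis}).
∂π/∂p_{Alta} = 360 − 4p_{Alta} + p_{Borealis} = 0 ⇒ p_{Alta} = 90 + 0.25p_{Borealis}.
The game is symmetric, so in equilibrium p_{Borealis} = p_{Alta}: the reaction function gives 0.75p_{Alta} = 90, hence p_{Alta} = 120.

120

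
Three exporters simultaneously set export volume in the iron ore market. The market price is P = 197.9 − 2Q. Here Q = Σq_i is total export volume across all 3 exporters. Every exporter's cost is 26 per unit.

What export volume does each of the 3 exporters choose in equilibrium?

21.4875

A representative exporter's profit is π_i = q_i(197.9 − 2Q) − 26q_i, with Q = q_i + Σ_{j≠i} q_j.
First-order condition: 171.9 − 4q_i − 2Σ_{j≠i} q_j = 0.
Imposing symmetry (q_j = q for all j) turns Σ_{j≠i} q_j into 2q, so 171.9 = 8q and q = 21.4875.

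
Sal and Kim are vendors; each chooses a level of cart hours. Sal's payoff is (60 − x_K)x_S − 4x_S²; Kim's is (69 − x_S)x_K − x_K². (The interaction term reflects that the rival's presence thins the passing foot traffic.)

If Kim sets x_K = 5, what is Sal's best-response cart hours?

Expanding Sal's payoff: 60x_S − x_Kx_S − 4x_S².
∂π/∂x_S = 60 − x_K − 8x_S = 0, so x_S = 7.5 − 0.125x_K.
At x_K = 5: x_S = 7.5 − 0.125·5 = 6.875.

6.875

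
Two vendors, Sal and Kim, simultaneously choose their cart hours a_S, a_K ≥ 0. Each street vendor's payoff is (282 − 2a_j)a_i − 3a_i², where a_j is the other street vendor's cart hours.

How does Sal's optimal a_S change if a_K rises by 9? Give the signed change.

-3

Sal's payoff is (282 − 2a_K)a_S − 3a_S².
∂π/∂a_S = 282 − 2a_K − 6a_S = 0, so a_S = 47 − (1/3)a_K.
The reaction-function slope is −1/3, so a 9-unit rise in a_K moves a_S by −1/3 × 9 = −3. Sal's best response falls — the actions are strategic substitutes.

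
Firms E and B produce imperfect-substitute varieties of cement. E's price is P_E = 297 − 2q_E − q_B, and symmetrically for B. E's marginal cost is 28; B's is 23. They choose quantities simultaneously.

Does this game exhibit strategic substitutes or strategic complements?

Firm E's profit: π = q_E(297 − 2q_E − q_B) − 28q_E.
∂π/∂q_E = 269 − 4q_E − q_B = 0 ⇒ q_E = 67.25 − 0.25q_B.
The best-response slope dq_E/dq_B = −0.25 < 0: the reaction function is downward-sloping, so the choices are strategic substitutes.

strategic substitutes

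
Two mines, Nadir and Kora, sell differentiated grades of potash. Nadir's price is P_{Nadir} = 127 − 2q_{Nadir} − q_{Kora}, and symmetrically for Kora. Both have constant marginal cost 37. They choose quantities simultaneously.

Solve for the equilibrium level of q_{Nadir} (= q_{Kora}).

18

Mine Nadir's profit: π = q_{Nadir}(127 − 2q_{Nadir} − q_{Kora}) − 37q_{Nadir}.
∂π/∂q_{Nadir} = 90 − 4q_{Nadir} − q_{Kora} = 0 ⇒ q_{Nadir} = 22.5 − 0.25q_{Kora}.
Setting q_{Nadir} = q_{Kora} in the reaction function: q_{Nadir} = 22.5 − 0.25q_{Nadir}, so q_{Nadir} = 22.5 / 1.25 = 18.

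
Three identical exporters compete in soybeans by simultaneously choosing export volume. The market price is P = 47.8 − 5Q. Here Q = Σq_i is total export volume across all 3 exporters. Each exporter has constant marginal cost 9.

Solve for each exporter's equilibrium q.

1.94

A representative exporter's profit is π_i = q_i(47.8 − 5Q) − 9q_i, with Q = q_i + Σ_{j≠i} q_j.
First-order condition: 38.8 − 10q_i − 5Σ_{j≠i} q_j = 0.
In a symmetric equilibrium every exporter chooses the same q, so Σ_{j≠i} q_j = 2q. The condition becomes 38.8 − 20q = 0, giving q = 38.8/20 = 1.94.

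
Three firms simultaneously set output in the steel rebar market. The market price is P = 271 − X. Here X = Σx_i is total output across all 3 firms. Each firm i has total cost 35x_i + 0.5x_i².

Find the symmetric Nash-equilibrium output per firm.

A representative firm's profit is π_i = x_i(271 − X) − 35x_i − 0.5x_i², with X = x_i + Σ_{j≠i} x_j.
First-order condition: 236 − 3x_i − Σ_{j≠i} x_j = 0.
In a symmetric equilibrium every firm chooses the same x, so Σ_{j≠i} x_j = 2x. The condition becomes 236 − 5x = 0, giving x = 236/5 = 47.2.

47.2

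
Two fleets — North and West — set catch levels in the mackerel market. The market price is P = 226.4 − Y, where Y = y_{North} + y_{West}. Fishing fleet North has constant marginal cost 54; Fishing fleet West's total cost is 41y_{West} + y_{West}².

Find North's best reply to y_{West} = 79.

46.7

Fishing fleet North's profit: π = y_{North}(226.4 − (y_{North} + y_{West})) − 54y_{North}.
∂π/∂y_{North} = 172.4 − 2y_{North} − y_{West} = 0, so y_{North} = 86.2 − 0.5y_{West}.
At y_{West} = 79: y_{North} = 86.2 − 0.5·79 = 46.7.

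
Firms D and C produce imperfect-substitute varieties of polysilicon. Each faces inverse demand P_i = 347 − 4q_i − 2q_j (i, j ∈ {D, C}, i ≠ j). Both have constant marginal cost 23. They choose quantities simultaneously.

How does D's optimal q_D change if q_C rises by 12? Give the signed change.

Firm D's profit: π = q_D(347 − 4q_D − 2q_C) − 23q_D.
∂π/∂q_D = 324 − 8q_D − 2q_C = 0 ⇒ q_D = 40.5 − 0.25q_C.
The reaction-function slope is −0.25, so a 12-unit rise in q_C moves q_D by −0.25 × 12 = −3. D's best response falls — the actions are strategic substitutes.

-3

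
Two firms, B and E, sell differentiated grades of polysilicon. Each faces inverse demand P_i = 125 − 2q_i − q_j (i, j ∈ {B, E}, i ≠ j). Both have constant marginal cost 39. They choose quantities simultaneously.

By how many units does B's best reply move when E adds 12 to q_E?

Firm B's profit: π = q_B(125 − 2q_B − q_E) − 39q_B.
∂π/∂q_B = 86 − 4q_B − q_E = 0 ⇒ q_B = 21.5 − 0.25q_E.
The reaction-function slope is −0.25, so a 12-unit rise in q_E moves q_B by −0.25 × 12 = −3. B's best response falls — the actions are strategic substitutes.

-3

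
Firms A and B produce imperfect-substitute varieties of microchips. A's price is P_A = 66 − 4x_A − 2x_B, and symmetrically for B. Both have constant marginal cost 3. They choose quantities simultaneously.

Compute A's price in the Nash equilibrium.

28.2

Firm A's profit: π = x_A(66 − 4x_A − 2x_B) − 3x_A.
∂π/∂x_A = 63 − 8x_A − 2x_B = 0 ⇒ x_A = 7.875 − 0.25x_B.
Setting x_A = x_B in the reaction function: x_A = 7.875 − 0.25x_A, so x_A = 7.875 / 1.25 = 6.3.
P_A = 66 − 4·6.3 − 2·6.3 = 28.2.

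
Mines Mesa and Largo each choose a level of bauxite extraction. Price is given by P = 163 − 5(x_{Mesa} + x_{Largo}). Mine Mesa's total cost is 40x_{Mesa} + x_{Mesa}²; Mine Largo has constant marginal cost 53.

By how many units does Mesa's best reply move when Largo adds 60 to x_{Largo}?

Mine Mesa's profit: π = x_{Mesa}(163 − 5(x_{Mesa} + x_{Largo})) − 40x_{Mesa} − x_{Mesa}².
∂π/∂x_{Mesa} = 123 − 12x_{Mesa} − 5x_{Largo} = 0, so x_{Mesa} = 10.25 − (5/12)x_{Largo}.
The reaction-function slope is −5/12, so a 60-unit rise in x_{Largo} moves x_{Mesa} by −5/12 × 60 = −25. Mesa's best response falls — the actions are strategic substitutes.

-25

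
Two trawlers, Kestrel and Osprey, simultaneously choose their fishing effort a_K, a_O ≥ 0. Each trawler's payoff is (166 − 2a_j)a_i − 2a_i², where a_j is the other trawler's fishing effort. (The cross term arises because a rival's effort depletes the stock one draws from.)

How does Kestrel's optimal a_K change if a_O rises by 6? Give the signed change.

-3

Kestrel's payoff is (166 − 2a_O)a_K − 2a_K².
∂π/∂a_K = 166 − 2a_O − 4a_K = 0, so a_K = 41.5 − 0.5a_O.
The reaction-function slope is −0.5, so a 6-unit rise in a_O moves a_K by −0.5 × 6 = −3. Kestrel's best response falls — the actions are strategic substitutes.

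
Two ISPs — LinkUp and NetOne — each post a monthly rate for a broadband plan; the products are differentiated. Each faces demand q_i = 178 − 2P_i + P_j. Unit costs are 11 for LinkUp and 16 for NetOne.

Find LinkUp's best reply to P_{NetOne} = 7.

LinkUp's profit: π = (P_{LinkUp} − 11)(178 − 2P_{LinkUp} + P_{NetOne}).
∂π/∂P_{LinkUp} = 200 − 4P_{LinkUp} + P_{NetOne} = 0 ⇒ P_{LinkUp} = 50 + 0.25P_{NetOne}.
At P_{NetOne} = 7: P_{LinkUp} = 50 + 0.25·7 = 51.75.

51.75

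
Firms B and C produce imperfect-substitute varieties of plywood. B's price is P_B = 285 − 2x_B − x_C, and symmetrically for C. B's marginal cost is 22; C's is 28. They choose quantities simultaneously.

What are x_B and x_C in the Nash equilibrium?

53, 51

Firm B's profit: π = x_B(285 − 2x_B − x_C) − 22x_B.
∂π/∂x_B = 263 − 4x_B − x_C = 0 ⇒ x_B = 65.75 − 0.25x_C.
Similarly x_C = 64.25 − 0.25x_B.
Substituting the second reaction function into the first: x_B = 65.75 − 0.25(64.25 − 0.25x_B), which gives 0.9375x_B = 49.6875 ⇒ x_B = 53.
Then x_C = 64.25 − 0.25·53 = 51.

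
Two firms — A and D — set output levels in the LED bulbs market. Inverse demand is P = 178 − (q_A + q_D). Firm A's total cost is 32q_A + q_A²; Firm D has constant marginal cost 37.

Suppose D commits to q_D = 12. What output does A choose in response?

Firm A's profit: π = q_A(178 − (q_A + q_D)) − 32q_A − q_A².
∂π/∂q_A = 146 − 4q_A − q_D = 0, so q_A = 36.5 − 0.25q_D.
At q_D = 12: q_A = 36.5 − 0.25·12 = 33.5.

33.5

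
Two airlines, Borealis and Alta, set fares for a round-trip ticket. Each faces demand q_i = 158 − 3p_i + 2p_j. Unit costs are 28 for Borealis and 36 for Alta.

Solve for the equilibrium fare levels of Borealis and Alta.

62, 65

Borealis's profit: π = (p_{Borealis} − 28)(158 − 3p_{Borealis} + 2p_{Alta}).
∂π/∂p_{Borealis} = 242 − 6p_{Borealis} + 2p_{Alta} = 0 ⇒ p_{Borealis} = 121/3 + (1/3)p_{Alta}.
Similarly p_{Alta} = 133/3 + (1/3)p_{Borealis}.
Solving the two reaction functions simultaneously: (1 − (1/3)(1/3))p_{Borealis} = 121/3 + (1/3)·(133/3), so (8/9)p_{Borealis} = 496/9 and p_{Borealis} = 62.
Then p_{Alta} = 133/3 + (1/3)·62 = 65.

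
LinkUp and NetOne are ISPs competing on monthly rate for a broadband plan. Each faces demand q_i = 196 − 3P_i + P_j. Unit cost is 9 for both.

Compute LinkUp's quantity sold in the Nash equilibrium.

LinkUp's profit: π = (P_{LinkUp} − 9)(196 − 3P_{LinkUp} + P_{NetOne}).
∂π/∂P_{LinkUp} = 223 − 6P_{LinkUp} + P_{NetOne} = 0 ⇒ P_{LinkUp} = 223/6 + (1/6)P_{NetOne}.
Setting P_{LinkUp} = P_{NetOne} in the reaction function: P_{LinkUp} = 223/6 + (1/6)P_{LinkUp}, so P_{LinkUp} = (223/6) / (5/6) = 44.6.
q_{LinkUp} = 196 − 3·44.6 + 44.6 = 106.8.

106.8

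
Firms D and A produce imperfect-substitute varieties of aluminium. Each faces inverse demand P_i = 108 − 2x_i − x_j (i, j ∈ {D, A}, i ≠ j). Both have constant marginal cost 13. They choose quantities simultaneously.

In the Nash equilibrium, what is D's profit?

Firm D's profit: π = x_D(108 − 2x_D − x_A) − 13x_D.
∂π/∂x_D = 95 − 4x_D − x_A = 0 ⇒ x_D = 23.75 − 0.25x_A.
By symmetry x_A = x_D; substituting into the reaction function, 1.25x_D = 23.75 and x_D = 19.
P_D = 108 − 2·19 − 19 = 51.
Profit = (51 − 13)·19 = 722.

722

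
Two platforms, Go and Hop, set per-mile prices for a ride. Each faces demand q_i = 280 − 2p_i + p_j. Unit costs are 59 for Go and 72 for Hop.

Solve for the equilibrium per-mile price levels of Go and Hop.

134.4, 139.6

Go's profit: π = (p_{Go} − 59)(280 − 2p_{Go} + p_{Hop}).
∂π/∂p_{Go} = 398 − 4p_{Go} + p_{Hop} = 0 ⇒ p_{Go} = 99.5 + 0.25p_{Hop}.
Similarly p_{Hop} = 106 + 0.25p_{Go}.
Substituting the second reaction function into the first: p_{Go} = 99.5 + 0.25(106 + 0.25p_{Go}), which gives 0.9375p_{Go} = 126 ⇒ p_{Go} = 134.4.
Then p_{Hop} = 106 + 0.25·134.4 = 139.6.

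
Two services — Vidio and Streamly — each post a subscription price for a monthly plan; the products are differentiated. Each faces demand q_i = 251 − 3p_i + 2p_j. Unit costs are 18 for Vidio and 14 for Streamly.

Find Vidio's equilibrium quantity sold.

172.5

Vidio's profit: π = (p_{Vidio} − 18)(251 − 3p_{Vidio} + 2p_{Streamly}).
∂π/∂p_{Vidio} = 305 − 6p_{Vidio} + 2p_{Streamly} = 0 ⇒ p_{Vidio} = 305/6 + (1/3)p_{Streamly}.
Similarly p_{Streamly} = 293/6 + (1/3)p_{Vidio}.
Solving the two reaction functions simultaneously: (1 − (1/3)(1/3))p_{Vidio} = 305/6 + (1/3)·(293/6), so (8/9)p_{Vidio} = 604/9 and p_{Vidio} = 75.5.
Then p_{Streamly} = 293/6 + (1/3)·75.5 = 74.
q_{Vidio} = 251 − 3·75.5 + 2·74 = 172.5.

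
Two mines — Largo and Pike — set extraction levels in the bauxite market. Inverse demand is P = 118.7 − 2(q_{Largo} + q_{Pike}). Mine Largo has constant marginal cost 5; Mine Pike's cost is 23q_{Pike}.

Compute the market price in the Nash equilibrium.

48.9

Mine Largo's profit: π = q_{Largo}(118.7 − 2(q_{Largo} + q_{Pike})) − 5q_{Largo}.
∂π/∂q_{Largo} = 113.7 − 4q_{Largo} − 2q_{Pike} = 0, so q_{Largo} = 28.425 − 0.5q_{Pike}.
By the same steps for Pike: q_{Pike} = 23.925 − 0.5q_{Largo}.
Substituting the second reaction function into the first: q_{Largo} = 28.425 − 0.5(23.925 − 0.5q_{Largo}), which gives 0.75q_{Largo} = 16.4625 ⇒ q_{Largo} = 21.95.
Then q_{Pike} = 23.925 − 0.5·21.95 = 12.95.
Equilibrium price: P = 118.7 − 2·34.9 = 48.9.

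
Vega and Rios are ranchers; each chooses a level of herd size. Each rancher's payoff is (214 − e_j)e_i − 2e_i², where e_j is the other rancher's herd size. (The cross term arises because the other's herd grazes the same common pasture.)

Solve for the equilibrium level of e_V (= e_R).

Vega's payoff is (214 − e_R)e_V − 2e_V².
∂π/∂e_V = 214 − e_R − 4e_V = 0, so e_V = 53.5 − 0.25e_R.
Setting e_V = e_R in the reaction function: e_V = 53.5 − 0.25e_V, so e_V = 53.5 / 1.25 = 42.8.

42.8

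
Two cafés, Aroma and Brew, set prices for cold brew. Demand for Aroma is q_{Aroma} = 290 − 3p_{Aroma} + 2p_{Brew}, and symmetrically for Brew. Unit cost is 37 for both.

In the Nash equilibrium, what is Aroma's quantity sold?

Aroma's profit: π = (p_{Aroma} − 37)(290 − 3p_{Aroma} + 2p_{Brew}).
∂π/∂p_{Aroma} = 401 − 6p_{Aroma} + 2p_{Brew} = 0 ⇒ p_{Aroma} = 401/6 + (1/3)p_{Brew}.
By symmetry p_{Brew} = p_{Aroma}; substituting into the reaction function, (2/3)p_{Aroma} = 401/6 and p_{Aroma} = 100.25.
q_{Aroma} = 290 − 3·100.25 + 2·100.25 = 189.75.

189.75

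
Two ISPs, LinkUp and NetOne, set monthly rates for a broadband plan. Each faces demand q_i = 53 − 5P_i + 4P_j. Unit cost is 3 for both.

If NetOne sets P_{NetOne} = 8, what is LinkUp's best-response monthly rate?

10

LinkUp's profit: π = (P_{LinkUp} − 3)(53 − 5P_{LinkUp} + 4P_{NetOne}).
∂π/∂P_{LinkUp} = 68 − 10P_{LinkUp} + 4P_{NetOne} = 0 ⇒ P_{LinkUp} = 6.8 + 0.4P_{NetOne}.
At P_{NetOne} = 8: P_{LinkUp} = 6.8 + 0.4·8 = 10.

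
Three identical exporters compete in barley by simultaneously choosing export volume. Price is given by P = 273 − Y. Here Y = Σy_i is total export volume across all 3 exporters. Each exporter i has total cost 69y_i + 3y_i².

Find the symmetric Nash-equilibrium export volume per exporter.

A representative exporter's profit is π_i = y_i(273 − Y) − 69y_i − 3y_i², with Y = y_i + Σ_{j≠i} y_j.
First-order condition: 204 − 8y_i − Σ_{j≠i} y_j = 0.
With identical exporters, set every y_j = y: then 204 − 8y − 2y = 0, i.e. y = 204/10 = 20.4.

20.4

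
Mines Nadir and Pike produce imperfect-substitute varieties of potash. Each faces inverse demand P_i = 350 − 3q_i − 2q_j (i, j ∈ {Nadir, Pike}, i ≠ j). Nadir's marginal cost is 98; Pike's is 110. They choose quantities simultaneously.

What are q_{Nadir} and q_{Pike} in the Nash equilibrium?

32.25, 29.25

Mine Nadir's profit: π = q_{Nadir}(350 − 3q_{Nadir} − 2q_{Pike}) − 98q_{Nadir}.
∂π/∂q_{Nadir} = 252 − 6q_{Nadir} − 2q_{Pike} = 0 ⇒ q_{Nadir} = 42 − (1/3)q_{Pike}.
Similarly q_{Pike} = 40 − (1/3)q_{Nadir}.
Plugging q_{Pike} into Nadir's best response: q_{Nadir} = 42 − (1/3)(40 − (1/3)q_{Nadir}) ⇒ (8/9)q_{Nadir} = 86/3, so q_{Nadir} = 32.25.
Then q_{Pike} = 40 − (1/3)·32.25 = 29.25.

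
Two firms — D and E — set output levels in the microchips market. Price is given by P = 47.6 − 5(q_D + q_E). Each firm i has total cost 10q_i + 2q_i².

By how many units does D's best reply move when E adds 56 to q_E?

Firm D's profit: π = q_D(47.6 − 5(q_D + q_E)) − 10q_D − 2q_D².
∂π/∂q_D = 37.6 − 14q_D − 5q_E = 0, so q_D = 94/35 − (5/14)q_E.
The reaction-function slope is −5/14, so a 56-unit rise in q_E moves q_D by −5/14 × 56 = −20. D's best response falls — the actions are strategic substitutes.

-20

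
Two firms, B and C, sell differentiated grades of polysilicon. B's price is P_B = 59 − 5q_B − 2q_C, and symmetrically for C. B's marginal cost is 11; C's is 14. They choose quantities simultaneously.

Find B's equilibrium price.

Firm B's profit: π = q_B(59 − 5q_B − 2q_C) − 11q_B.
∂π/∂q_B = 48 − 10q_B − 2q_C = 0 ⇒ q_B = 4.8 − 0.2q_C.
Similarly q_C = 4.5 − 0.2q_B.
Plugging q_C into B's best response: q_B = 4.8 − 0.2(4.5 − 0.2q_B) ⇒ 0.96q_B = 3.9, so q_B = 4.0625.
Then q_C = 4.5 − 0.2·4.0625 = 3.6875.
P_B = 59 − 5·4.0625 − 2·3.6875 = 31.3125.

31.3125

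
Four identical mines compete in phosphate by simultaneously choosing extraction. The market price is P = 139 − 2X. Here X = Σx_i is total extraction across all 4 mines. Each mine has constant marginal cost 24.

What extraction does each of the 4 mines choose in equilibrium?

11.5

A representative mine's profit is π_i = x_i(139 − 2X) − 24x_i, with X = x_i + Σ_{j≠i} x_j.
First-order condition: 115 − 4x_i − 2Σ_{j≠i} x_j = 0.
With identical mines, set every x_j = x: then 115 − 4x − 6x = 0, i.e. x = 115/10 = 11.5.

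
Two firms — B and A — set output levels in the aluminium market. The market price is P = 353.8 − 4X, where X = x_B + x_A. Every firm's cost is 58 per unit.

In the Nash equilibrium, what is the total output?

Firm B's profit: π = x_B(353.8 − 4(x_B + x_A)) − 58x_B.
∂π/∂x_B = 295.8 − 8x_B − 4x_A = 0, so x_B = 36.975 − 0.5x_A.
By symmetry x_A = x_B; substituting into the reaction function, 1.5x_B = 36.975 and x_B = 24.65.
Total output: 24.65 + 24.65 = 49.3.

49.3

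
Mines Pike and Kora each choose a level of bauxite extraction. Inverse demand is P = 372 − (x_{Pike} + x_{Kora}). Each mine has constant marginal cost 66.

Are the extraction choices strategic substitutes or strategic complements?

Mine Pike's profit: π = x_{Pike}(372 − (x_{Pike} + x_{Kora})) − 66x_{Pike}.
∂π/∂x_{Pike} = 306 − 2x_{Pike} − x_{Kora} = 0, so x_{Pike} = 153 − 0.5x_{Kora}.
The best-response slope dx_{Pike}/dx_{Kora} = −0.5 < 0: the reaction function is downward-sloping, so the choices are strategic substitutes.

strategic substitutes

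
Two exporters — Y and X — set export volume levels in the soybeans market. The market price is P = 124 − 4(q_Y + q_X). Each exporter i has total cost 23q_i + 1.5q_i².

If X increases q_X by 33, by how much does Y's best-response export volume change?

-12

Exporter Y's profit: π = q_Y(124 − 4(q_Y + q_X)) − 23q_Y − 1.5q_Y².
∂π/∂q_Y = 101 − 11q_Y − 4q_X = 0, so q_Y = 101/11 − (4/11)q_X.
The reaction-function slope is −4/11, so a 33-unit rise in q_X moves q_Y by −4/11 × 33 = −12. Y's best response falls — the actions are strategic substitutes.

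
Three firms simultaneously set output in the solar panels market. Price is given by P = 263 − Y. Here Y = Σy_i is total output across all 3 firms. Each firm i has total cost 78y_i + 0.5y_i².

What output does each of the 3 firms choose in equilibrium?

A representative firm's profit is π_i = y_i(263 − Y) − 78y_i − 0.5y_i², with Y = y_i + Σ_{j≠i} y_j.
First-order condition: 185 − 3y_i − Σ_{j≠i} y_j = 0.
Imposing symmetry (y_j = y for all j) turns Σ_{j≠i} y_j into 2y, so 185 = 5y and y = 37.

37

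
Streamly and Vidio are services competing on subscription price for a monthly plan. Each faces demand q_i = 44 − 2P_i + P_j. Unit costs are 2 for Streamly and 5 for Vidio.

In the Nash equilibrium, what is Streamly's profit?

Streamly's profit: π = (P_{Streamly} − 2)(44 − 2P_{Streamly} + P_{Vidio}).
∂π/∂P_{Streamly} = 48 − 4P_{Streamly} + P_{Vidio} = 0 ⇒ P_{Streamly} = 12 + 0.25P_{Vidio}.
Similarly P_{Vidio} = 13.5 + 0.25P_{Streamly}.
Solving the two reaction functions simultaneously: (1 − (0.25)(0.25))P_{Streamly} = 12 + 0.25·13.5, so 0.9375P_{Streamly} = 15.375 and P_{Streamly} = 16.4.
Then P_{Vidio} = 13.5 + 0.25·16.4 = 17.6.
q_{Streamly} = 44 − 2·16.4 + 17.6 = 28.8.
Profit = (16.4 − 2)·28.8 = 414.72.

414.72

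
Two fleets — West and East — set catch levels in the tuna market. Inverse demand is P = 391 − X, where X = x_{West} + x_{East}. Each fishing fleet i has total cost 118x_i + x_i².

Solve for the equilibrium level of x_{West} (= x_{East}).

Fishing fleet West's profit: π = x_{West}(391 − (x_{West} + x_{East})) − 118x_{West} − x_{West}².
∂π/∂x_{West} = 273 − 4x_{West} − x_{East} = 0, so x_{West} = 68.25 − 0.25x_{East}.
By symmetry x_{East} = x_{West}; substituting into the reaction function, 1.25x_{West} = 68.25 and x_{West} = 54.6.

54.6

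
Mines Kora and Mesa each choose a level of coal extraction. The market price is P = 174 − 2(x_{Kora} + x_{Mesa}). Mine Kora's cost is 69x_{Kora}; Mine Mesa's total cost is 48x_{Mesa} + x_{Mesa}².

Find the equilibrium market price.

Mine Kora's profit: π = x_{Kora}(174 − 2(x_{Kora} + x_{Mesa})) − 69x_{Kora}.
∂π/∂x_{Kora} = 105 − 4x_{Kora} − 2x_{Mesa} = 0, so x_{Kora} = 26.25 − 0.5x_{Mesa}.
For Mesa: ∂π/∂x_{Mesa} = 126 − 6x_{Mesa} − 2x_{Kora} = 0 ⇒ x_{Mesa} = 21 − (1/3)x_{Kora}.
Substituting the second reaction function into the first: x_{Kora} = 26.25 − 0.5(21 − (1/3)x_{Kora}), which gives (5/6)x_{Kora} = 15.75 ⇒ x_{Kora} = 18.9.
Then x_{Mesa} = 21 − (1/3)·18.9 = 14.7.
Equilibrium price: P = 174 − 2·33.6 = 106.8.

106.8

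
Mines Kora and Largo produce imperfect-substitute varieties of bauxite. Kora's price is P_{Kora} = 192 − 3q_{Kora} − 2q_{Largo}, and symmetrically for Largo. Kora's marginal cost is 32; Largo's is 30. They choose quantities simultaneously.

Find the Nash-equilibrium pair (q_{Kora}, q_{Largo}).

Mine Kora's profit: π = q_{Kora}(192 − 3q_{Kora} − 2q_{Largo}) − 32q_{Kora}.
∂π/∂q_{Kora} = 160 − 6q_{Kora} − 2q_{Largo} = 0 ⇒ q_{Kora} = 80/3 − (1/3)q_{Largo}.
Similarly q_{Largo} = 27 − (1/3)q_{Kora}.
Plugging q_{Largo} into Kora's best response: q_{Kora} = 80/3 − (1/3)(27 − (1/3)q_{Kora}) ⇒ (8/9)q_{Kora} = 53/3, so q_{Kora} = 19.875.
Then q_{Largo} = 27 − (1/3)·19.875 = 20.375.

19.875, 20.375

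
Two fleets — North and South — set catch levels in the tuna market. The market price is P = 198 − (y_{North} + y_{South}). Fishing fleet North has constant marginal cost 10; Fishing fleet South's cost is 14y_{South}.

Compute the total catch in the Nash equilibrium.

124

Fishing fleet North's profit: π = y_{North}(198 − (y_{North} + y_{South})) − 10y_{North}.
∂π/∂y_{North} = 188 − 2y_{North} − y_{South} = 0, so y_{North} = 94 − 0.5y_{South}.
By the same steps for South: y_{South} = 92 − 0.5y_{North}.
Plugging y_{South} into North's best response: y_{North} = 94 − 0.5(92 − 0.5y_{North}) ⇒ 0.75y_{North} = 48, so y_{North} = 64.
Then y_{South} = 92 − 0.5·64 = 60.
Total catch: 64 + 60 = 124.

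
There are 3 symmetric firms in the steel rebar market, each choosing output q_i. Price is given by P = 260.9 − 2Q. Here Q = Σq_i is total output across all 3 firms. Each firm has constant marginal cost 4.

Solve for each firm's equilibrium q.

A representative firm's profit is π_i = q_i(260.9 − 2Q) − 4q_i, with Q = q_i + Σ_{j≠i} q_j.
First-order condition: 256.9 − 4q_i − 2Σ_{j≠i} q_j = 0.
With identical firms, set every q_j = q: then 256.9 − 4q − 4q = 0, i.e. q = 256.9/8 = 32.1125.

32.1125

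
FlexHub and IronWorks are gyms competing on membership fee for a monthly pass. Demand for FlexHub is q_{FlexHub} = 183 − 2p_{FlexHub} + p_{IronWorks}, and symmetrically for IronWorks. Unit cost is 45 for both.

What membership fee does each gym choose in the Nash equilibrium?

FlexHub's profit: π = (p_{FlexHub} − 45)(183 − 2p_{FlexHub} + p_{IronWorks}).
∂π/∂p_{FlexHub} = 273 − 4p_{FlexHub} + p_{IronWorks} = 0 ⇒ p_{FlexHub} = 68.25 + 0.25p_{IronWorks}.
The game is symmetric, so in equilibrium p_{IronWorks} = p_{FlexHub}: the reaction function gives 0.75p_{FlexHub} = 68.25, hence p_{FlexHub} = 91.

91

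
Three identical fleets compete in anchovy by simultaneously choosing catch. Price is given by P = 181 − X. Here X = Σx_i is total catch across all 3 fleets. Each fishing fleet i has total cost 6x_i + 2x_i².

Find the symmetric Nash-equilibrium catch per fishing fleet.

A representative fishing fleet's profit is π_i = x_i(181 − X) − 6x_i − 2x_i², with X = x_i + Σ_{j≠i} x_j.
First-order condition: 175 − 6x_i − Σ_{j≠i} x_j = 0.
Imposing symmetry (x_j = x for all j) turns Σ_{j≠i} x_j into 2x, so 175 = 8x and x = 21.875.

21.875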